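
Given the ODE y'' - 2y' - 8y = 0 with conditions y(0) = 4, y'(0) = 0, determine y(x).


Characteristic roots of r² - 2r - 8 = 0 are -2, 4.
General solution y = c₁ e^(-2x) + c₂ e^(4x).
Apply y(0) = 4: c₁ + c₂ = 4. Apply y'(0) = 0: -2 c₁ + 4 c₂ = 0.
Solve: c₁ = 8/3, c₂ = 4/3.
Particular solution: y = (8/3)e^(-2x) + (4/3)e^(4x).


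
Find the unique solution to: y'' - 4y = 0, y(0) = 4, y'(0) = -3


Characteristic roots of r² - 4 = 0 are -2, 2.
General solution y = c₁ e^(-2x) + c₂ e^(2x).
Apply y(0) = 4: c₁ + c₂ = 4. Apply y'(0) = -3: -2 c₁ + 2 c₂ = -3.
Solve: c₁ = 11/4, c₂ = 5/4.
Particular solution: y = (11/4)e^(-2x) + (5/4)e^(2x).


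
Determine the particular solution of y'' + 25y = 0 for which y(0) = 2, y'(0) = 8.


Characteristic roots of r² + 25 = 0 are ±5i, so y = C₁cos(5x) + C₂sin(5x).
Apply y(0) = 2: C₁ = 2. Differentiate and apply y'(0) = 8: 5·C₂ = 8, so C₂ = 8/5.
Particular solution: y = 2cos(5x) + (8/5)sin(5x).


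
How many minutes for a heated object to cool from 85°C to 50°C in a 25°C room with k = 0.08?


From T(t) = T_a + (T₀ - T_a)e^(-kt), set T(t) = 50:
(50 - 25) / (85 - 25) = e^(-0.08t), so t = -ln(0.417)/0.08 ≈ 10.9 minutes.


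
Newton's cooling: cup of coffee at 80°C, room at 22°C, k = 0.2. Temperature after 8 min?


Newton's law: dT/dt = -k(T - T_a) has solution T(t) = T_a + (T₀ - T_a)e^(-kt).
Plug in T_a = 22, T₀ = 80, k = 0.2, t = 8: T(8) = 22 + (58)e^(-1.60) ≈ 33.7°C.


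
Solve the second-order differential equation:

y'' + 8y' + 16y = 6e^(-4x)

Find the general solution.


Characteristic polynomial (r + 4)² = 0; repeated root r = -4.
y_h = (C₁ + C₂x)e^(-4x). Forcing matches the repeated root (resonance), so try y_p = Ax² e^(-4x).
Substitute and solve for A: 2A = 6, so A = 3.
General solution: y = (C₁ + C₂x + 3x²)e^(-4x).


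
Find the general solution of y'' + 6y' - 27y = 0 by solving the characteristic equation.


Characteristic equation: r² + 6r - 27 = 0.
Factor: (r + 9)(r - 3) = 0 ⇒ r = -9, 3 (distinct real).
General solution: y = C₁e^(-9x) + C₂e^(3x).


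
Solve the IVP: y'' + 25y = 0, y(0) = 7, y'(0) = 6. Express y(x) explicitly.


Characteristic roots of r² + 25 = 0 are ±5i, so y = C₁cos(5x) + C₂sin(5x).
Apply y(0) = 7: C₁ = 7. Differentiate and apply y'(0) = 6: 5·C₂ = 6, so C₂ = 6/5.
Particular solution: y = 7cos(5x) + (6/5)sin(5x).


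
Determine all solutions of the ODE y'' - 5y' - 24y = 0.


Characteristic equation: r² - 5r - 24 = 0.
Factor: (r - 8)(r + 3) = 0 ⇒ r = 8, -3 (distinct real).
General solution: y = C₁e^(8x) + C₂e^(-3x).


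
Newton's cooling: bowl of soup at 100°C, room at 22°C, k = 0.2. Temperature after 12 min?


Newton's law: dT/dt = -k(T - T_a) has solution T(t) = T_a + (T₀ - T_a)e^(-kt).
Plug in T_a = 22, T₀ = 100, k = 0.2, t = 12: T(12) = 22 + (78)e^(-2.40) ≈ 29.1°C.


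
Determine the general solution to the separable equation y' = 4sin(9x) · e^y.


Separate: e^(-y) dy = 4sin(9x) dx.
Integrate: -e^(-y) = -(4/9)cos(9x) + C₀.
Rearrange: e^(-y) = (4/9)cos(9x) + C.


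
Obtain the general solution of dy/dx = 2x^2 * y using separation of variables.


Separate variables: dy/y = 2x^2 dx.
Integrate: ln|y| = (2/3)x^3 + C₀.
Exponentiate: y = Ce^((2/3)x^3).


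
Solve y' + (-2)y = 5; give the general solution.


P(x) = -2 ⇒ μ = e^(-2x).
(μ y)' = 5e^(-2x) ⇒ μ y = -(5/2)e^(-2x) + C.
Divide by μ: y = -5/2 + Ce^(2x).


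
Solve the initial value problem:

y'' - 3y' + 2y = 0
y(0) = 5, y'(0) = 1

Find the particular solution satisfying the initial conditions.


Characteristic roots of r² - 3r + 2 = 0 are 1, 2.
General solution y = c₁ e^(x) + c₂ e^(2x).
Apply y(0) = 5: c₁ + c₂ = 5. Apply y'(0) = 1: 1 c₁ + 2 c₂ = 1.
Solve: c₁ = 9, c₂ = -4.
Particular solution: y = 9e^(x) - 4e^(2x).


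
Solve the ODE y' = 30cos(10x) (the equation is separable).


g(y) = 1, so integrate directly: y = ∫ 30cos(10x) dx = 3sin(10x) + C.


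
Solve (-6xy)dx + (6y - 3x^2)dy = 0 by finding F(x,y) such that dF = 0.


Check exactness: ∂M/∂y = -6x and ∂N/∂x = -6x; equal, so the equation is exact.
Integrate M with respect to x (treating y as constant): ∫M dx = -3x^2y + h(y).
Differentiate w.r.t. y and set equal to N: the x-dependent terms already match, leaving h'(y) = 6y. Integrate: h(y) = 3y^2.
So F(x,y) = 3y^2 - 3x^2y.
General solution: 3y^2 - 3x^2y = C.


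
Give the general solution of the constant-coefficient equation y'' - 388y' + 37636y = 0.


Characteristic equation: r² - 388r + 37636 = 0, i.e. (r - 194)² = 0.
Repeated root r = 194; include an x factor for the second linearly independent solution.
General solution: y = (C₁ + C₂x)e^(194x).


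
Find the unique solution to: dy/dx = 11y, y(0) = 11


General solution of y' = 11y is y = Ce^(11x).
Apply y(0) = 11: C = 11.
Particular solution: y = 11e^(11x).


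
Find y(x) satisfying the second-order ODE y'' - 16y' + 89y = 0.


Characteristic equation: r² - 16r + 89 = 0.
Discriminant is negative; roots r = 8 ± 5i (complex conjugate pair).
General solution uses e^(α x)(C₁ cos(β x) + C₂ sin(β x)): y = e^(8x)(C₁cos(5x) + C₂sin(5x)).


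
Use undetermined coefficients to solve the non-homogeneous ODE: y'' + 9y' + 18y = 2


Characteristic roots of r² + 9r + 18 = 0 are -3, -6.
y_h = C₁e^(-3x) + C₂e^(-6x).
Constant forcing; try y_p = A. Then 18A = 2 ⇒ A = 1/9.
General solution: y = C₁e^(-3x) + C₂e^(-6x) + 1/9.


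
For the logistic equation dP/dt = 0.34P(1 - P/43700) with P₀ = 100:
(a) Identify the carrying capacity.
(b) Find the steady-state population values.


Logistic ODE dP/dt = 0.34P(1 - P/43700) has equilibria where dP/dt = 0, i.e. P = 0 or P = 43700.
The coefficient (1 - P/K) = 0 when P = K, identifying K = 43700 as the carrying capacity.
(a) K = 43700; (b) equilibria P = 0 and P = 43700.


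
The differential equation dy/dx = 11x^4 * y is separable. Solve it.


Separate variables: dy/y = 11x^4 dx.
Integrate: ln|y| = (11/5)x^5 + C₀.
Exponentiate: y = Ce^((11/5)x^5).


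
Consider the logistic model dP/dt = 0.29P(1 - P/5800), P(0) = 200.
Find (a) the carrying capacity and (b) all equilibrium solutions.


Logistic ODE dP/dt = 0.29P(1 - P/5800) has equilibria where dP/dt = 0, i.e. P = 0 or P = 5800.
The coefficient (1 - P/K) = 0 when P = K, identifying K = 5800 as the carrying capacity.
(a) K = 5800; (b) equilibria P = 0 and P = 5800.


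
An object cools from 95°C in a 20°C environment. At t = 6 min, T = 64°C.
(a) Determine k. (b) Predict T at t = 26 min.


Newton's law: T(t) = T_a + (T₀ - T_a)e^(-kt).
(a) Use T(6) = 64: (64 - 20)/(95 - 20) = e^(-k·6), so k = -ln(0.587)/6 ≈ 0.0889.
(b) Apply k to t = 26: T(26) = 20 + (75)e^(-2.311) ≈ 27.4°C.


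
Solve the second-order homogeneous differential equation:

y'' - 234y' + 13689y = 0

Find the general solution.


Characteristic equation: r² - 234r + 13689 = 0, i.e. (r - 117)² = 0.
Repeated root r = 117; include an x factor for the second linearly independent solution.
General solution: y = (C₁ + C₂x)e^(117x).


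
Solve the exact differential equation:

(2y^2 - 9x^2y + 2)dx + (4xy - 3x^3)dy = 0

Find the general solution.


Check exactness: ∂M/∂y = 4y - 9x^2 and ∂N/∂x = 4y - 9x^2; equal, so the equation is exact.
Integrate M with respect to x (treating y as constant): ∫M dx = 2xy^2 - 3x^3y + 2x + h(y).
Differentiate w.r.t. y and set equal to N: all terms match, so h'(y) = 0 and h is a constant absorbed into C.
General solution: 2xy^2 - 3x^3y + 2x = C.


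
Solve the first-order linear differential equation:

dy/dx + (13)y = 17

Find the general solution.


P(x) = 13, Q(x) = 17; integrating factor μ = e^(13x).
(μ y)' = 17e^(13x) ⇒ μ y = (17/13)e^(13x) + C.
Divide by μ: y = 17/13 + Ce^(-13x).


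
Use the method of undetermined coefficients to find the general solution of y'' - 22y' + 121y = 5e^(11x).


Characteristic polynomial (r - 11)² = 0; repeated root r = 11.
y_h = (C₁ + C₂x)e^(11x). Forcing matches the repeated root (resonance), so try y_p = Ax² e^(11x).
Substitute and solve for A: 2A = 5, so A = 5/2.
General solution: y = (C₁ + C₂x + (5/2)x²)e^(11x).


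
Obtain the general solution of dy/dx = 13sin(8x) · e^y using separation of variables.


Separate: e^(-y) dy = 13sin(8x) dx.
Integrate: -e^(-y) = -(13/8)cos(8x) + C₀.
Rearrange: e^(-y) = (13/8)cos(8x) + C.


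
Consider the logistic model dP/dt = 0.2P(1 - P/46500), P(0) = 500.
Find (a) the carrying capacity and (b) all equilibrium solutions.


Logistic ODE dP/dt = 0.2P(1 - P/46500) has equilibria where dP/dt = 0, i.e. P = 0 or P = 46500.
The coefficient (1 - P/K) = 0 when P = K, identifying K = 46500 as the carrying capacity.
(a) K = 46500; (b) equilibria P = 0 and P = 46500.


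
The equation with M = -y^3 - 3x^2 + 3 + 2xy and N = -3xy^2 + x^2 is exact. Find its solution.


Check exactness: ∂M/∂y = -3y^2 + 2x and ∂N/∂x = -3y^2 + 2x; equal, so the equation is exact.
Integrate M with respect to x (treating y as constant): ∫M dx = -xy^3 - x^3 + 3x + x^2y + h(y).
Differentiate w.r.t. y and set equal to N: all terms match, so h'(y) = 0 and h is a constant absorbed into C.
General solution: -xy^3 - x^3 + 3x + x^2y = C.


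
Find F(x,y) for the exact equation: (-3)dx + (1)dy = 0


Check exactness: ∂M/∂y = 0 and ∂N/∂x = 0; equal, so the equation is exact.
Integrate M with respect to x (treating y as constant): ∫M dx = -3x + h(y).
Differentiate w.r.t. y and set equal to N: the x-dependent terms already match, leaving h'(y) = 1. Integrate: h(y) = y.
So F(x,y) = y - 3x.
General solution: y - 3x = C.


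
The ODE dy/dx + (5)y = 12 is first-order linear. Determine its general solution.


P(x) = 5, Q(x) = 12; integrating factor μ = e^(5x).
(μ y)' = 12e^(5x) ⇒ μ y = (12/5)e^(5x) + C.
Divide by μ: y = 12/5 + Ce^(-5x).


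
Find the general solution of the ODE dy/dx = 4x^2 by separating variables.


Integrate both sides with respect to x: y = ∫ 4x^2 dx = (4/3)x^3 + C.


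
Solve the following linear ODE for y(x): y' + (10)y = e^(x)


P(x) = 10 ⇒ μ = e^(10x).
(μ y)' = e^(11x) ⇒ μ y = e^(11x)/11 + C.
Divide by μ: y = (1/11)e^(x) + Ce^(-10x).


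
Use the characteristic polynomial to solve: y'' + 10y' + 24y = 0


Characteristic equation: r² + 10r + 24 = 0.
Factor: (r + 4)(r + 6) = 0 ⇒ r = -4, -6 (distinct real).
General solution: y = C₁e^(-4x) + C₂e^(-6x).


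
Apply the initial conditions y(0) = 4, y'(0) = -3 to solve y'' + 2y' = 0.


Characteristic roots of r² + 2r = 0 are -2, 0.
General solution y = c₁ e^(-2x) + c₂.
Apply y(0) = 4: c₁ + c₂ = 4. Apply y'(0) = -3: -2 c₁ + 0 c₂ = -3.
Solve: c₁ = 3/2, c₂ = 5/2.
Particular solution: y = (3/2)e^(-2x) + 5/2.


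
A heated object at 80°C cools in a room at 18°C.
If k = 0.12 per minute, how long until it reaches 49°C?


From T(t) = T_a + (T₀ - T_a)e^(-kt), set T(t) = 49:
(49 - 18) / (80 - 18) = e^(-0.12t), so t = -ln(0.500)/0.12 ≈ 5.8 minutes.


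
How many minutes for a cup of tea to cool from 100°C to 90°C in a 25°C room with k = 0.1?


From T(t) = T_a + (T₀ - T_a)e^(-kt), set T(t) = 90:
(90 - 25) / (100 - 25) = e^(-0.1t), so t = -ln(0.867)/0.1 ≈ 1.4 minutes.


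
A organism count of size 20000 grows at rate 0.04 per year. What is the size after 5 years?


The ODE dP/dt = 0.04P has solution P(t) = P(0)e^(0.04t).
Substitute P(0) = 20000 and t = 5: P(5) = 20000 e^(0.20) ≈ 24428.


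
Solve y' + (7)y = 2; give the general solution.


P(x) = 7, Q(x) = 2; integrating factor μ = e^(7x).
(μ y)' = 2e^(7x) ⇒ μ y = (2/7)e^(7x) + C.
Divide by μ: y = 2/7 + Ce^(-7x).


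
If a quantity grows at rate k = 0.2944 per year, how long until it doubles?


Exponential growth: P(t) = P₀ e^(0.2944t). Set P(t)/P₀ = 2: e^(0.2944t) = 2.
Solve: t = ln(2)/0.2944 ≈ 2.35 years.


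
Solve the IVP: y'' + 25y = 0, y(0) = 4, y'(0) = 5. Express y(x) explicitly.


Characteristic roots of r² + 25 = 0 are ±5i, so y = C₁cos(5x) + C₂sin(5x).
Apply y(0) = 4: C₁ = 4. Differentiate and apply y'(0) = 5: 5·C₂ = 5, so C₂ = 1.
Particular solution: y = 4cos(5x) + sin(5x).


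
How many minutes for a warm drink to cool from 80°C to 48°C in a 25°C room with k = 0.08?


From T(t) = T_a + (T₀ - T_a)e^(-kt), set T(t) = 48:
(48 - 25) / (80 - 25) = e^(-0.08t), so t = -ln(0.418)/0.08 ≈ 10.9 minutes.


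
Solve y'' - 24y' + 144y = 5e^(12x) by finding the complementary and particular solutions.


Characteristic polynomial (r - 12)² = 0; repeated root r = 12.
y_h = (C₁ + C₂x)e^(12x). Forcing matches the repeated root (resonance), so try y_p = Ax² e^(12x).
Substitute and solve for A: 2A = 5, so A = 5/2.
General solution: y = (C₁ + C₂x + (5/2)x²)e^(12x).


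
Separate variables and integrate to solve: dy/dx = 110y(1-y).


Separate: dy/[y(1-y)] = 110 dx.
Partial fractions: 1/[y(1-y)] = 1/y + 1/(1-y).
Integrate: ln|y/(1-y)| = 110x + C₀.
Solve for y: y = 1/(1 + Ce^(-110x)).


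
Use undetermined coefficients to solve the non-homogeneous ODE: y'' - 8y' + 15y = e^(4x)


Characteristic roots of r² - 8r + 15 = 0 are 3, 5.
y_h = C₁e^(3x) + C₂e^(5x).
Forcing exponent 4 is not a characteristic root; try y_p = Ae^(4x).
Substitute: A·(16 + (-8)·4 + (15)) = A·-1 = 1, so A = -1.
General solution: y = C₁e^(3x) + C₂e^(5x) - e^(4x).


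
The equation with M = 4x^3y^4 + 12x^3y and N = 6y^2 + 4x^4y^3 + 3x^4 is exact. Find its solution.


Check exactness: ∂M/∂y = 16x^3y^3 + 12x^3 and ∂N/∂x = 16x^3y^3 + 12x^3; equal, so the equation is exact.
Integrate M with respect to x (treating y as constant): ∫M dx = x^4y^4 + 3x^4y + h(y).
Differentiate w.r.t. y and set equal to N: the x-dependent terms already match, leaving h'(y) = 6y^2. Integrate: h(y) = 2y^3.
So F(x,y) = 2y^3 + x^4y^4 + 3x^4y.
General solution: 2y^3 + x^4y^4 + 3x^4y = C.


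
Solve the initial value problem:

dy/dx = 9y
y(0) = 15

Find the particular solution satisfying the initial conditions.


General solution of y' = 9y is y = Ce^(9x).
Apply y(0) = 15: C = 15.
Particular solution: y = 15e^(9x).


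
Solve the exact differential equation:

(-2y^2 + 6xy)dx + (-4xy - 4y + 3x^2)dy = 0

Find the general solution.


Check exactness: ∂M/∂y = -4y + 6x and ∂N/∂x = -4y + 6x; equal, so the equation is exact.
Integrate M with respect to x (treating y as constant): ∫M dx = -2xy^2 + 3x^2y + h(y).
Differentiate w.r.t. y and set equal to N: the x-dependent terms already match, leaving h'(y) = -4y. Integrate: h(y) = -2y^2.
So F(x,y) = -2xy^2 - 2y^2 + 3x^2y.
General solution: -2xy^2 - 2y^2 + 3x^2y = C.


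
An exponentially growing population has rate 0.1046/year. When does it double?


Exponential growth: P(t) = P₀ e^(0.1046t). Set P(t)/P₀ = 2: e^(0.1046t) = 2.
Solve: t = ln(2)/0.1046 ≈ 6.63 years.


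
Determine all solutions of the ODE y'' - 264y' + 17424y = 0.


Characteristic equation: r² - 264r + 17424 = 0, i.e. (r - 132)² = 0.
Repeated root r = 132; include an x factor for the second linearly independent solution.
General solution: y = (C₁ + C₂x)e^(132x).


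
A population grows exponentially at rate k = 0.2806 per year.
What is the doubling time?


Exponential growth: P(t) = P₀ e^(0.2806t). Set P(t)/P₀ = 2: e^(0.2806t) = 2.
Solve: t = ln(2)/0.2806 ≈ 2.47 years.


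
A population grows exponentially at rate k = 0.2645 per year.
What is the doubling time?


Exponential growth: P(t) = P₀ e^(0.2645t). Set P(t)/P₀ = 2: e^(0.2645t) = 2.
Solve: t = ln(2)/0.2645 ≈ 2.62 years.


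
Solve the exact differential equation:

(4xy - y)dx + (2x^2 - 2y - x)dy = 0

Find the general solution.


Check exactness: ∂M/∂y = 4x - 1 and ∂N/∂x = 4x - 1; equal, so the equation is exact.
Integrate M with respect to x (treating y as constant): ∫M dx = 2x^2y - xy + h(y).
Differentiate w.r.t. y and set equal to N: the x-dependent terms already match, leaving h'(y) = -2y. Integrate: h(y) = -y^2.
So F(x,y) = 2x^2y - y^2 - xy.
General solution: 2x^2y - y^2 - xy = C.


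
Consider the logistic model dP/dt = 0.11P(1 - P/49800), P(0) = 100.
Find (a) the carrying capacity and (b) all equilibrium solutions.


Logistic ODE dP/dt = 0.11P(1 - P/49800) has equilibria where dP/dt = 0, i.e. P = 0 or P = 49800.
The coefficient (1 - P/K) = 0 when P = K, identifying K = 49800 as the carrying capacity.
(a) K = 49800; (b) equilibria P = 0 and P = 49800.


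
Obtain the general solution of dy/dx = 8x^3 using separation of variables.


Integrate both sides with respect to x: y = ∫ 8x^3 dx = 2x^4 + C.


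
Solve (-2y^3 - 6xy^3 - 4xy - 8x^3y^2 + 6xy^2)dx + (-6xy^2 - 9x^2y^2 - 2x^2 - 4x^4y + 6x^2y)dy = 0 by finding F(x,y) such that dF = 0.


Check exactness: ∂M/∂y = -6y^2 - 18xy^2 - 4x - 16x^3y + 12xy and ∂N/∂x = -6y^2 - 18xy^2 - 4x - 16x^3y + 12xy; equal, so the equation is exact.
Integrate M with respect to x (treating y as constant): ∫M dx = -2xy^3 - 3x^2y^3 - 2x^2y - 2x^4y^2 + 3x^2y^2 + h(y).
Differentiate w.r.t. y and set equal to N: all terms match, so h'(y) = 0 and h is a constant absorbed into C.
General solution: -2xy^3 - 3x^2y^3 - 2x^2y - 2x^4y^2 + 3x^2y^2 = C.


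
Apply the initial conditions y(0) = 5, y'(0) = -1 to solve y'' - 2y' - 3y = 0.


Characteristic roots of r² - 2r - 3 = 0 are 3, -1.
General solution y = c₁ e^(3x) + c₂ e^(-x).
Apply y(0) = 5: c₁ + c₂ = 5. Apply y'(0) = -1: 3 c₁ - 1 c₂ = -1.
Solve: c₁ = 1, c₂ = 4.
Particular solution: y = e^(3x) + 4e^(-x).


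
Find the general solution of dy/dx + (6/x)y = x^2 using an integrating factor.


P(x) = 6/x ⇒ μ = x^6.
(x^6 y)' = x^6·x^2 = x^8.
Integrate: x^6 y = x^9/(9) + C.
Solve for y: y = (1/9)x^3 + C/x^6.


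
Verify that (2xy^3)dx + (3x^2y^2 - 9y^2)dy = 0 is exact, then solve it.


Check exactness: ∂M/∂y = 6xy^2 and ∂N/∂x = 6xy^2; equal, so the equation is exact.
Integrate M with respect to x (treating y as constant): ∫M dx = x^2y^3 + h(y).
Differentiate w.r.t. y and set equal to N: the x-dependent terms already match, leaving h'(y) = -9y^2. Integrate: h(y) = -3y^3.
So F(x,y) = x^2y^3 - 3y^3.
General solution: x^2y^3 - 3y^3 = C.


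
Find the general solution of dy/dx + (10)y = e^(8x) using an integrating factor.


P(x) = 10 ⇒ μ = e^(10x).
(μ y)' = e^(18x) ⇒ μ y = e^(18x)/18 + C.
Divide by μ: y = (1/18)e^(8x) + Ce^(-10x).


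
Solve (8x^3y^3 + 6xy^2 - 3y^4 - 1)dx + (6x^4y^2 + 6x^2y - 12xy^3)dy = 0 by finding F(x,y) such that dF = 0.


Check exactness: ∂M/∂y = 24x^3y^2 + 12xy - 12y^3 and ∂N/∂x = 24x^3y^2 + 12xy - 12y^3; equal, so the equation is exact.
Integrate M with respect to x (treating y as constant): ∫M dx = 2x^4y^3 + 3x^2y^2 - 3xy^4 - x + h(y).
Differentiate w.r.t. y and set equal to N: all terms match, so h'(y) = 0 and h is a constant absorbed into C.
General solution: 2x^4y^3 + 3x^2y^2 - 3xy^4 - x = C.


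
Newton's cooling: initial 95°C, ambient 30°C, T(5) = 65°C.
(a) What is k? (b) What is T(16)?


Newton's law: T(t) = T_a + (T₀ - T_a)e^(-kt).
(a) Use T(5) = 65: (65 - 30)/(95 - 30) = e^(-k·5), so k = -ln(0.538)/5 ≈ 0.1238.
(b) Apply k to t = 16: T(16) = 30 + (65)e^(-1.981) ≈ 39.0°C.


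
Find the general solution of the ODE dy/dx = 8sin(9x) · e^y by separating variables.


Separate: e^(-y) dy = 8sin(9x) dx.
Integrate: -e^(-y) = -(8/9)cos(9x) + C₀.
Rearrange: e^(-y) = (8/9)cos(9x) + C.


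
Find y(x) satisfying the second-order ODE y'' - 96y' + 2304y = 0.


Characteristic equation: r² - 96r + 2304 = 0, i.e. (r - 48)² = 0.
Repeated root r = 48; include an x factor for the second linearly independent solution.
General solution: y = (C₁ + C₂x)e^(48x).


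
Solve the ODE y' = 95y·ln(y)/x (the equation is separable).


Separate: dy/[y ln(y)] = 95 dx/x.
Substitute u = ln(y): du/u = 95 dx/x.
Integrate: ln|ln(y)| = 95ln|x| + C₀, hence ln(y) = C·x^95.


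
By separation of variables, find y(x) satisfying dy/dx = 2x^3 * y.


Separate variables: dy/y = 2x^3 dx.
Integrate: ln|y| = (1/2)x^4 + C₀.
Exponentiate: y = Ce^((1/2)x^4).


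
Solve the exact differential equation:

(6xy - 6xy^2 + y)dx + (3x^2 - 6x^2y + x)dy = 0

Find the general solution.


Check exactness: ∂M/∂y = 6x - 12xy + 1 and ∂N/∂x = 6x - 12xy + 1; equal, so the equation is exact.
Integrate M with respect to x (treating y as constant): ∫M dx = 3x^2y - 3x^2y^2 + xy + h(y).
Differentiate w.r.t. y and set equal to N: all terms match, so h'(y) = 0 and h is a constant absorbed into C.
General solution: 3x^2y - 3x^2y^2 + xy = C.


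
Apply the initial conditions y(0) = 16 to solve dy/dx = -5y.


General solution of y' = -5y is y = Ce^(-5x).
Apply y(0) = 16: C = 16.
Particular solution: y = 16e^(-5x).


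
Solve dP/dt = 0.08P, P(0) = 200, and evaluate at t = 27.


The ODE dP/dt = 0.08P has solution P(t) = P(0)e^(0.08t).
Substitute P(0) = 200 and t = 27: P(27) = 200 e^(2.16) ≈ 1734.


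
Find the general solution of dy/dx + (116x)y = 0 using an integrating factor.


P(x) = 116x ⇒ μ = e^(58x²).
Q(x) = 0 so μ y is constant: y = Ce^(-58x²).


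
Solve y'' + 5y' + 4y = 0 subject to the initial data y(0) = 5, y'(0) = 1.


Characteristic roots of r² + 5r + 4 = 0 are -1, -4.
General solution y = c₁ e^(-x) + c₂ e^(-4x).
Apply y(0) = 5: c₁ + c₂ = 5. Apply y'(0) = 1: -1 c₁ - 4 c₂ = 1.
Solve: c₁ = 7, c₂ = -2.
Particular solution: y = 7e^(-x) - 2e^(-4x).


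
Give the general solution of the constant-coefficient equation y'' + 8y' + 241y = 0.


Characteristic equation: r² + 8r + 241 = 0.
Discriminant is negative; roots r = -4 ± 15i (complex conjugate pair).
General solution uses e^(α x)(C₁ cos(β x) + C₂ sin(β x)): y = e^(-4x)(C₁cos(15x) + C₂sin(15x)).


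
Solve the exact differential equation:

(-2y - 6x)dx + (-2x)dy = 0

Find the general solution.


Check exactness: ∂M/∂y = -2 and ∂N/∂x = -2; equal, so the equation is exact.
Integrate M with respect to x (treating y as constant): ∫M dx = -2xy - 3x^2 + h(y).
Differentiate w.r.t. y and set equal to N: all terms match, so h'(y) = 0 and h is a constant absorbed into C.
General solution: -2xy - 3x^2 = C.


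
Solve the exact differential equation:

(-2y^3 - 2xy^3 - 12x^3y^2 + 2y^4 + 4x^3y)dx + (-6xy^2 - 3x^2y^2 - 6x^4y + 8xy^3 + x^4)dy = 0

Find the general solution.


Check exactness: ∂M/∂y = -6y^2 - 6xy^2 - 24x^3y + 8y^3 + 4x^3 and ∂N/∂x = -6y^2 - 6xy^2 - 24x^3y + 8y^3 + 4x^3; equal, so the equation is exact.
Integrate M with respect to x (treating y as constant): ∫M dx = -2xy^3 - x^2y^3 - 3x^4y^2 + 2xy^4 + x^4y + h(y).
Differentiate w.r.t. y and set equal to N: all terms match, so h'(y) = 0 and h is a constant absorbed into C.
General solution: -2xy^3 - x^2y^3 - 3x^4y^2 + 2xy^4 + x^4y = C.


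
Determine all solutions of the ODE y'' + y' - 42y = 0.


Characteristic equation: r² + r - 42 = 0.
Factor: (r + 7)(r - 6) = 0 ⇒ r = -7, 6 (distinct real).
General solution: y = C₁e^(-7x) + C₂e^(6x).


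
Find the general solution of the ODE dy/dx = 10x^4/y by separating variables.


Separate variables: y dy = 10x^4 dx.
Integrate both sides: y²/2 = 2x^5 + C₀.
Multiply by 2: y² = 4x^5 + C.


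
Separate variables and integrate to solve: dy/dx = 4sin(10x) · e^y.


Separate: e^(-y) dy = 4sin(10x) dx.
Integrate: -e^(-y) = -(2/5)cos(10x) + C₀.
Rearrange: e^(-y) = (2/5)cos(10x) + C.


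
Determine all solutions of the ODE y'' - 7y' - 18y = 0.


Characteristic equation: r² - 7r - 18 = 0.
Factor: (r - 9)(r + 2) = 0 ⇒ r = 9, -2 (distinct real).
General solution: y = C₁e^(9x) + C₂e^(-2x).


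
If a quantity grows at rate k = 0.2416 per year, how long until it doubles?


Exponential growth: P(t) = P₀ e^(0.2416t). Set P(t)/P₀ = 2: e^(0.2416t) = 2.
Solve: t = ln(2)/0.2416 ≈ 2.87 years.


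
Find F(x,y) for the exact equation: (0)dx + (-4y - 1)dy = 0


Check exactness: ∂M/∂y = 0 and ∂N/∂x = 0; equal, so the equation is exact.
Integrate M with respect to x (treating y as constant): ∫M dx = 0 + h(y).
Differentiate w.r.t. y and set equal to N: the x-dependent terms already match, leaving h'(y) = -4y - 1. Integrate: h(y) = -2y^2 - y.
So F(x,y) = -2y^2 - y.
General solution: -2y^2 - y = C.


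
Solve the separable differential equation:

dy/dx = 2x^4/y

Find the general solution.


Separate variables: y dy = 2x^4 dx.
Integrate both sides: y²/2 = (2/5)x^5 + C₀.
Multiply by 2: y² = (4/5)x^5 + C.


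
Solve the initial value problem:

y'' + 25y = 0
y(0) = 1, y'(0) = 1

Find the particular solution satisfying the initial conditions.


Characteristic roots of r² + 25 = 0 are ±5i, so y = C₁cos(5x) + C₂sin(5x).
Apply y(0) = 1: C₁ = 1. Differentiate and apply y'(0) = 1: 5·C₂ = 1, so C₂ = 1/5.
Particular solution: y = cos(5x) + (1/5)sin(5x).


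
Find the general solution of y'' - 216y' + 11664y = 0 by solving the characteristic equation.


Characteristic equation: r² - 216r + 11664 = 0, i.e. (r - 108)² = 0.
Repeated root r = 108; include an x factor for the second linearly independent solution.
General solution: y = (C₁ + C₂x)e^(108x).


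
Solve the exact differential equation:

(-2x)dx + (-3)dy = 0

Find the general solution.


Check exactness: ∂M/∂y = 0 and ∂N/∂x = 0; equal, so the equation is exact.
Integrate M with respect to x (treating y as constant): ∫M dx = -x^2 + h(y).
Differentiate w.r.t. y and set equal to N: the x-dependent terms already match, leaving h'(y) = -3. Integrate: h(y) = -3y.
So F(x,y) = -x^2 - 3y.
General solution: -x^2 - 3y = C.


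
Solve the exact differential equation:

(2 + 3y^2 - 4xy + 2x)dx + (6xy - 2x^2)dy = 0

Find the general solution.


Check exactness: ∂M/∂y = 6y - 4x and ∂N/∂x = 6y - 4x; equal, so the equation is exact.
Integrate M with respect to x (treating y as constant): ∫M dx = 2x + 3xy^2 - 2x^2y + x^2 + h(y).
Differentiate w.r.t. y and set equal to N: all terms match, so h'(y) = 0 and h is a constant absorbed into C.
General solution: 2x + 3xy^2 - 2x^2y + x^2 = C.


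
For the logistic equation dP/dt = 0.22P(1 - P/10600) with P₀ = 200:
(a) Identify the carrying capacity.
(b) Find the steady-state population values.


Logistic ODE dP/dt = 0.22P(1 - P/10600) has equilibria where dP/dt = 0, i.e. P = 0 or P = 10600.
The coefficient (1 - P/K) = 0 when P = K, identifying K = 10600 as the carrying capacity.
(a) K = 10600; (b) equilibria P = 0 and P = 10600.


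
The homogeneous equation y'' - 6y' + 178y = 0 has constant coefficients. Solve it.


Characteristic equation: r² - 6r + 178 = 0.
Discriminant is negative; roots r = 3 ± 13i (complex conjugate pair).
General solution uses e^(α x)(C₁ cos(β x) + C₂ sin(β x)): y = e^(3x)(C₁cos(13x) + C₂sin(13x)).


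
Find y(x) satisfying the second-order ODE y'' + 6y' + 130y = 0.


Characteristic equation: r² + 6r + 130 = 0.
Discriminant is negative; roots r = -3 ± 11i (complex conjugate pair).
General solution uses e^(α x)(C₁ cos(β x) + C₂ sin(β x)): y = e^(-3x)(C₁cos(11x) + C₂sin(11x)).


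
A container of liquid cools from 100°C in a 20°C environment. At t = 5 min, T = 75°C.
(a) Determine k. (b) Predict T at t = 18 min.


Newton's law: T(t) = T_a + (T₀ - T_a)e^(-kt).
(a) Use T(5) = 75: (75 - 20)/(100 - 20) = e^(-k·5), so k = -ln(0.688)/5 ≈ 0.0749.
(b) Apply k to t = 18: T(18) = 20 + (80)e^(-1.349) ≈ 40.8°C.


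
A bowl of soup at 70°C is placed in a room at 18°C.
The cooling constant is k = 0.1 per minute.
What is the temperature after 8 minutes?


Newton's law: dT/dt = -k(T - T_a) has solution T(t) = T_a + (T₀ - T_a)e^(-kt).
Plug in T_a = 18, T₀ = 70, k = 0.1, t = 8: T(8) = 18 + (52)e^(-0.80) ≈ 41.4°C.


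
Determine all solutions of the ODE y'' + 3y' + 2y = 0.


Characteristic equation: r² + 3r + 2 = 0.
Factor: (r + 1)(r + 2) = 0 ⇒ r = -1, -2 (distinct real).
General solution: y = C₁e^(-x) + C₂e^(-2x).


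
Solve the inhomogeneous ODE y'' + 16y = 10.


Homogeneous part: r² + 16 = 0 ⇒ r = ±4i, so y_h = C₁cos(4x) + C₂sin(4x).
Try constant y_p = A; plug in: 16A = 10 ⇒ A = 5/8.
General solution: y = C₁cos(4x) + C₂sin(4x) + 5/8.


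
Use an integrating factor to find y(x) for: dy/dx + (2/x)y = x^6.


P(x) = 2/x ⇒ μ = x^2.
(x^2 y)' = x^8 ⇒ x^2 y = x^9/(9) + C.
Solve for y: y = (1/9)x^7 + C/x^2.


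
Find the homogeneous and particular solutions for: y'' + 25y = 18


Homogeneous part: r² + 25 = 0 ⇒ r = ±5i, so y_h = C₁cos(5x) + C₂sin(5x).
Try constant y_p = A; plug in: 25A = 18 ⇒ A = 18/25.
General solution: y = C₁cos(5x) + C₂sin(5x) + 18/25.


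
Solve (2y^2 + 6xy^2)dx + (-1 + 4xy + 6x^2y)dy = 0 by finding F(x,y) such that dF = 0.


Check exactness: ∂M/∂y = 4y + 12xy and ∂N/∂x = 4y + 12xy; equal, so the equation is exact.
Integrate M with respect to x (treating y as constant): ∫M dx = 2xy^2 + 3x^2y^2 + h(y).
Differentiate w.r.t. y and set equal to N: the x-dependent terms already match, leaving h'(y) = -1. Integrate: h(y) = -y.
So F(x,y) = -y + 2xy^2 + 3x^2y^2.
General solution: -y + 2xy^2 + 3x^2y^2 = C.


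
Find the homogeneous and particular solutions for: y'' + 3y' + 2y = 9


Characteristic roots of r² + 3r + 2 = 0 are -2, -1.
y_h = C₁e^(-2x) + C₂e^(-x).
Constant forcing; try y_p = A. Then 2A = 9 ⇒ A = 9/2.
General solution: y = C₁e^(-2x) + C₂e^(-x) + 9/2.


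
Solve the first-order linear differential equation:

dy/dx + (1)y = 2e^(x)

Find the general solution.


P(x) = 1 ⇒ μ = e^(x).
(μ y)' = 2e^(2x) ⇒ μ y = (2/2)e^(2x) + C.
Divide by μ: y = e^(x) + Ce^(-x).


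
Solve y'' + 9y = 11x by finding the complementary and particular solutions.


Homogeneous: r² + 9 = 0 ⇒ r = ±3i, y_h = C₁cos(3x) + C₂sin(3x).
Polynomial forcing; try y_p = Ax + B. Then y_p'' + 9 y_p = 9(Ax + B) = 11x, so B = 0 and A = 11/9.
General solution: y = C₁cos(3x) + C₂sin(3x) + (11/9)x.


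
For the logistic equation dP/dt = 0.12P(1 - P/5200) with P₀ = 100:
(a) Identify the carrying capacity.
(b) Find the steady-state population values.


Logistic ODE dP/dt = 0.12P(1 - P/5200) has equilibria where dP/dt = 0, i.e. P = 0 or P = 5200.
The coefficient (1 - P/K) = 0 when P = K, identifying K = 5200 as the carrying capacity.
(a) K = 5200; (b) equilibria P = 0 and P = 5200.


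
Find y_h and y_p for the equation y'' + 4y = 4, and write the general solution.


Homogeneous part: r² + 4 = 0 ⇒ r = ±2i, so y_h = C₁cos(2x) + C₂sin(2x).
Try constant y_p = A; plug in: 4A = 4 ⇒ A = 1.
General solution: y = C₁cos(2x) + C₂sin(2x) + 1.


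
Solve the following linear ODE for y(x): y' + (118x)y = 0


P(x) = 118x ⇒ μ = e^(59x²).
Q(x) = 0 so μ y is constant: y = Ce^(-59x²).


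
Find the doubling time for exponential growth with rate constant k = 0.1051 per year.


Exponential growth: P(t) = P₀ e^(0.1051t). Set P(t)/P₀ = 2: e^(0.1051t) = 2.
Solve: t = ln(2)/0.1051 ≈ 6.60 years.


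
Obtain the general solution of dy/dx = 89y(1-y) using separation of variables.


Separate: dy/[y(1-y)] = 89 dx.
Partial fractions: 1/[y(1-y)] = 1/y + 1/(1-y).
Integrate: ln|y/(1-y)| = 89x + C₀.
Solve for y: y = 1/(1 + Ce^(-89x)).


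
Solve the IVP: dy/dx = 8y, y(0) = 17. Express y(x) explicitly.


General solution of y' = 8y is y = Ce^(8x).
Apply y(0) = 17: C = 17.
Particular solution: y = 17e^(8x).


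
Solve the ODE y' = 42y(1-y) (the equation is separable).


Separate: dy/[y(1-y)] = 42 dx.
Partial fractions: 1/[y(1-y)] = 1/y + 1/(1-y).
Integrate: ln|y/(1-y)| = 42x + C₀.
Solve for y: y = 1/(1 + Ce^(-42x)).


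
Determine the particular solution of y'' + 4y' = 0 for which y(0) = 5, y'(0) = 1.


Characteristic roots of r² + 4r = 0 are -4, 0.
General solution y = c₁ e^(-4x) + c₂.
Apply y(0) = 5: c₁ + c₂ = 5. Apply y'(0) = 1: -4 c₁ + 0 c₂ = 1.
Solve: c₁ = -1/4, c₂ = 21/4.
Particular solution: y = -(1/4)e^(-4x) + 21/4.


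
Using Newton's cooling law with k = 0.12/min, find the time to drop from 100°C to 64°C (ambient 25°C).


From T(t) = T_a + (T₀ - T_a)e^(-kt), set T(t) = 64:
(64 - 25) / (100 - 25) = e^(-0.12t), so t = -ln(0.520)/0.12 ≈ 5.4 minutes.


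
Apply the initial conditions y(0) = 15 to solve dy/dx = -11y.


General solution of y' = -11y is y = Ce^(-11x).
Apply y(0) = 15: C = 15.
Particular solution: y = 15e^(-11x).


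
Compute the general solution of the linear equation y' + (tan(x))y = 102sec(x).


P(x) = tan(x) ⇒ μ = e^(∫tan(x)dx) = sec(x).
(sec(x) y)' = 102sec²(x) ⇒ sec(x) y = 102tan(x) + C.
Multiply by cos(x): y = 102sin(x) + C·cos(x).


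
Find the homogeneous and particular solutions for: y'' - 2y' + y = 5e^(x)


Characteristic polynomial (r - 1)² = 0; repeated root r = 1.
y_h = (C₁ + C₂x)e^(x). Forcing matches the repeated root (resonance), so try y_p = Ax² e^(x).
Substitute and solve for A: 2A = 5, so A = 5/2.
General solution: y = (C₁ + C₂x + (5/2)x²)e^(x).


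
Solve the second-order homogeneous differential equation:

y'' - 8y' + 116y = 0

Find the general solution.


Characteristic equation: r² - 8r + 116 = 0.
Discriminant is negative; roots r = 4 ± 10i (complex conjugate pair).
General solution uses e^(α x)(C₁ cos(β x) + C₂ sin(β x)): y = e^(4x)(C₁cos(10x) + C₂sin(10x)).


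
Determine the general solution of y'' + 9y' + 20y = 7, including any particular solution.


Characteristic roots of r² + 9r + 20 = 0 are -4, -5.
y_h = C₁e^(-4x) + C₂e^(-5x).
Constant forcing; try y_p = A. Then 20A = 7 ⇒ A = 7/20.
General solution: y = C₁e^(-4x) + C₂e^(-5x) + 7/20.


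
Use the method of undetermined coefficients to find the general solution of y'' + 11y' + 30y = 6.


Characteristic roots of r² + 11r + 30 = 0 are -6, -5.
y_h = C₁e^(-6x) + C₂e^(-5x).
Constant forcing; try y_p = A. Then 30A = 6 ⇒ A = 1/5.
General solution: y = C₁e^(-6x) + C₂e^(-5x) + 1/5.


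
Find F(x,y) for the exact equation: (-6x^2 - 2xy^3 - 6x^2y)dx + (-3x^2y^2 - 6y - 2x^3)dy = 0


Check exactness: ∂M/∂y = -6xy^2 - 6x^2 and ∂N/∂x = -6xy^2 - 6x^2; equal, so the equation is exact.
Integrate M with respect to x (treating y as constant): ∫M dx = -2x^3 - x^2y^3 - 2x^3y + h(y).
Differentiate w.r.t. y and set equal to N: the x-dependent terms already match, leaving h'(y) = -6y. Integrate: h(y) = -3y^2.
So F(x,y) = -2x^3 - x^2y^3 - 3y^2 - 2x^3y.
General solution: -2x^3 - x^2y^3 - 3y^2 - 2x^3y = C.


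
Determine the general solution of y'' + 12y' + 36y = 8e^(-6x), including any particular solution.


Characteristic polynomial (r + 6)² = 0; repeated root r = -6.
y_h = (C₁ + C₂x)e^(-6x). Forcing matches the repeated root (resonance), so try y_p = Ax² e^(-6x).
Substitute and solve for A: 2A = 8, so A = 4.
General solution: y = (C₁ + C₂x + 4x²)e^(-6x).


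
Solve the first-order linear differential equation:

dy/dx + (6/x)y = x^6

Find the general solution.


P(x) = 6/x ⇒ μ = x^6.
(x^6 y)' = x^12 ⇒ x^6 y = x^13/(13) + C.
Solve for y: y = (1/13)x^7 + C/x^6.


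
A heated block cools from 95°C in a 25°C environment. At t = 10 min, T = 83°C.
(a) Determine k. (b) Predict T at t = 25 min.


Newton's law: T(t) = T_a + (T₀ - T_a)e^(-kt).
(a) Use T(10) = 83: (83 - 25)/(95 - 25) = e^(-k·10), so k = -ln(0.829)/10 ≈ 0.0188.
(b) Apply k to t = 25: T(25) = 25 + (70)e^(-0.470) ≈ 68.7°C.


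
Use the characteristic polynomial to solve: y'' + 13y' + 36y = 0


Characteristic equation: r² + 13r + 36 = 0.
Factor: (r + 4)(r + 9) = 0 ⇒ r = -4, -9 (distinct real).
General solution: y = C₁e^(-4x) + C₂e^(-9x).


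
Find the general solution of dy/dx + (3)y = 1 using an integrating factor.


P(x) = 3, Q(x) = 1; integrating factor μ = e^(3x).
(μ y)' = e^(3x) ⇒ μ y = (1/3)e^(3x) + C.
Divide by μ: y = 1/3 + Ce^(-3x).


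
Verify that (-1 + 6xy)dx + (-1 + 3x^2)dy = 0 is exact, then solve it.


Check exactness: ∂M/∂y = 6x and ∂N/∂x = 6x; equal, so the equation is exact.
Integrate M with respect to x (treating y as constant): ∫M dx = -x + 3x^2y + h(y).
Differentiate w.r.t. y and set equal to N: the x-dependent terms already match, leaving h'(y) = -1. Integrate: h(y) = -y.
So F(x,y) = -x - y + 3x^2y.
General solution: -x - y + 3x^2y = C.


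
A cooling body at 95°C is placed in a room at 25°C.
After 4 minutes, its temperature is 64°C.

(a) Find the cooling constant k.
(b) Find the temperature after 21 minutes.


Newton's law: T(t) = T_a + (T₀ - T_a)e^(-kt).
(a) Use T(4) = 64: (64 - 25)/(95 - 25) = e^(-k·4), so k = -ln(0.557)/4 ≈ 0.1462.
(b) Apply k to t = 21: T(21) = 25 + (70)e^(-3.071) ≈ 28.2°C.


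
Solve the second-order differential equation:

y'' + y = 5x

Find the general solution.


Homogeneous: r² + 1 = 0 ⇒ r = ±1i, y_h = C₁cos(x) + C₂sin(x).
Polynomial forcing; try y_p = Ax + B. Then y_p'' + 1 y_p = 1(Ax + B) = 5x, so B = 0 and A = 5.
General solution: y = C₁cos(x) + C₂sin(x) + 5x.


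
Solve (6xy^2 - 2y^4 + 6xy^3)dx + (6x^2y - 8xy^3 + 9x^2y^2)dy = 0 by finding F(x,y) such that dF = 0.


Check exactness: ∂M/∂y = 12xy - 8y^3 + 18xy^2 and ∂N/∂x = 12xy - 8y^3 + 18xy^2; equal, so the equation is exact.
Integrate M with respect to x (treating y as constant): ∫M dx = 3x^2y^2 - 2xy^4 + 3x^2y^3 + h(y).
Differentiate w.r.t. y and set equal to N: all terms match, so h'(y) = 0 and h is a constant absorbed into C.
General solution: 3x^2y^2 - 2xy^4 + 3x^2y^3 = C.


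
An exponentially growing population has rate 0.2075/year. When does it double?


Exponential growth: P(t) = P₀ e^(0.2075t). Set P(t)/P₀ = 2: e^(0.2075t) = 2.
Solve: t = ln(2)/0.2075 ≈ 3.34 years.


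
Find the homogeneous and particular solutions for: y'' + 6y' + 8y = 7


Characteristic roots of r² + 6r + 8 = 0 are -4, -2.
y_h = C₁e^(-4x) + C₂e^(-2x).
Constant forcing; try y_p = A. Then 8A = 7 ⇒ A = 7/8.
General solution: y = C₁e^(-4x) + C₂e^(-2x) + 7/8.


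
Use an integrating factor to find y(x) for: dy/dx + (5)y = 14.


P(x) = 5, Q(x) = 14; integrating factor μ = e^(5x).
(μ y)' = 14e^(5x) ⇒ μ y = (14/5)e^(5x) + C.
Divide by μ: y = 14/5 + Ce^(-5x).


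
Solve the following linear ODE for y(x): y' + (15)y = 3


P(x) = 15, Q(x) = 3; integrating factor μ = e^(15x).
(μ y)' = 3e^(15x) ⇒ μ y = (1/5)e^(15x) + C.
Divide by μ: y = 1/5 + Ce^(-15x).


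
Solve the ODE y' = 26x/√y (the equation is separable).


Separate: √y dy = 26x dx.
Integrate: (2/3)y^(3/2) = 13x² + C.


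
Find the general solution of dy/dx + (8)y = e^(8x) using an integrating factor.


P(x) = 8 ⇒ μ = e^(8x).
(μ y)' = e^(16x) ⇒ μ y = e^(16x)/16 + C.
Divide by μ: y = (1/16)e^(8x) + Ce^(-8x).


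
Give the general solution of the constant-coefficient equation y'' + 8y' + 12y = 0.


Characteristic equation: r² + 8r + 12 = 0.
Factor: (r + 2)(r + 6) = 0 ⇒ r = -2, -6 (distinct real).
General solution: y = C₁e^(-2x) + C₂e^(-6x).


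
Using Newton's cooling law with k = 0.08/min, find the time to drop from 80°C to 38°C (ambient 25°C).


From T(t) = T_a + (T₀ - T_a)e^(-kt), set T(t) = 38:
(38 - 25) / (80 - 25) = e^(-0.08t), so t = -ln(0.236)/0.08 ≈ 18.0 minutes.


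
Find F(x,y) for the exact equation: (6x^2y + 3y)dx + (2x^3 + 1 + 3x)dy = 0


Check exactness: ∂M/∂y = 6x^2 + 3 and ∂N/∂x = 6x^2 + 3; equal, so the equation is exact.
Integrate M with respect to x (treating y as constant): ∫M dx = 2x^3y + 3xy + h(y).
Differentiate w.r.t. y and set equal to N: the x-dependent terms already match, leaving h'(y) = 1. Integrate: h(y) = y.
So F(x,y) = 2x^3y + y + 3xy.
General solution: 2x^3y + y + 3xy = C.


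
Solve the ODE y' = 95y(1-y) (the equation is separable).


Separate: dy/[y(1-y)] = 95 dx.
Partial fractions: 1/[y(1-y)] = 1/y + 1/(1-y).
Integrate: ln|y/(1-y)| = 95x + C₀.
Solve for y: y = 1/(1 + Ce^(-95x)).
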